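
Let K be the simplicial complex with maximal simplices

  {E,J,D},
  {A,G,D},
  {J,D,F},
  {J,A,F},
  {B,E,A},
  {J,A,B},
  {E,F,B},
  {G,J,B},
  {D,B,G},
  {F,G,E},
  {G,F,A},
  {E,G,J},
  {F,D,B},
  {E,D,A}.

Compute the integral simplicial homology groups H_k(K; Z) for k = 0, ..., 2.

Fix the vertex order A < B < D < E < F < G < J and write every simplex with vertices in increasing order. Then dim K = 2 and the simplices of K are:

  0-simplices (7): A, B, D, E, F, G, J
  1-simplices (21): AB, AD, AE, AF, AG, AJ, BD, BE, BF, BG, BJ, DE, DF, DG, DJ, EF, EG, EJ, FG, FJ, GJ
  2-simplices (14): ABE, ABJ, ADE, ADG, AFG, AFJ, BDF, BDG, BEF, BGJ, DEJ, DFJ, EFG, EGJ

Hence C_0 ≅ Z^7, C_1 ≅ Z^21, C_2 ≅ Z^14.

The boundary map ∂_1: C_1 → C_0 is given by ∂[p,q] = [q] − [p]. For instance
  ∂BF = F − B.
The 7×21 boundary matrix has rank 6 and Smith normal form diag(1,1,1,1,1,1).

Boundary ∂_2: C_2 → C_1 sends each 2-simplex [p,q,r] to [q,r] − [p,r] + [p,q]. For instance
  ∂BEF = EF − BF + BE,
  ∂DEJ = EJ − DJ + DE.
The resulting 21×14 matrix has rank 13, and its Smith normal form has invariant factors (1,1,1,1,1,1,1,1,1,1,1,1,1).

Reading off H_k = ker ∂_k / im ∂_{k+1}:

  H_0: rank C_0 − rank ∂_1 = 7 − 6 = 1, and the invariant factors of ∂_1 are all 1, so H_0 = Z.
  H_1: rank ker ∂_1 − rank ∂_2 = (21 − 6) − 13 = 2, and the invariant factors of ∂_2 are all 1, so H_1 = Z^2.
  H_2: rank ker ∂_2 − rank ∂_3 = (14 − 13) − 0 = 1, and there is no ∂_3, so H_2 = Z.

H_0 ≅ Z,  H_1 ≅ Z^2,  H_2 ≅ Z.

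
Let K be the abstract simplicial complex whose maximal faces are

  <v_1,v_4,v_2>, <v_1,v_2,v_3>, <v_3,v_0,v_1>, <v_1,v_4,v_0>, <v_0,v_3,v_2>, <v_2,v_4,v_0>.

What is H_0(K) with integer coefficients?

H_0 = Z.

K has 5 vertices, 9 edges, 6 triangles.
rank ∂_0 = 0, rank ∂_1 = 4 ⇒ b_0 = 5 − 0 − 4 = 1; all invariant factors of ∂_1 are 1 so no torsion. So H_0 = Z.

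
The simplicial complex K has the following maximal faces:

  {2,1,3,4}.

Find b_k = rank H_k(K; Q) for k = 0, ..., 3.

We work with the vertex ordering 1 < 2 < 3 < 4. The simplices of K, each written with vertices in increasing order, are:

  0-simplices (4): [1], [2], [3], [4]
  1-simplices (6): [1,2], [1,3], [1,4], [2,3], [2,4], [3,4]
  2-simplices (4): [1,2,3], [1,2,4], [1,3,4], [2,3,4]
  3-simplices (1): [1,2,3,4]

so the chain groups are C_0 ≅ Z^4, C_1 ≅ Z^6, C_2 ≅ Z^4, C_3 ≅ Z^1.

∂_1: C_1 → C_0 maps an edge to its endpoints' difference, ∂[p,q] = q − p.
As a 4×6 matrix over Z this has rank 3, with invariant factors (1,1,1).

Boundary ∂_2: C_2 → C_1 maps a triangle to the signed sum of its edges. For instance
  ∂[2,3,4] = [3,4] − [2,4] + [2,3],
  ∂[1,2,3] = [2,3] − [1,3] + [1,2].
As a 6×4 matrix over Z this has rank 3, with invariant factors (1,1,1).

Boundary ∂_3: C_3 → C_2 sends each 3-simplex σ to the alternating sum Σ_i (−1)^i (σ with its i-th vertex removed). For instance
  ∂[1,2,3,4] = [2,3,4] − [1,3,4] + [1,2,4] − [1,2,3].
As a 4×1 matrix over Z this has rank 1, with invariant factors (1).

Now H_k = ker ∂_k / im ∂_{k+1}, so:

  H_0: rank C_0 − rank ∂_1 = 4 − 3 = 1, and the invariant factors of ∂_1 are all 1, so H_0 = Z.
  H_1: rank ker ∂_1 − rank ∂_2 = (6 − 3) − 3 = 0, and the invariant factors of ∂_2 are all 1, so H_1 = 0.
  H_2: rank ker ∂_2 − rank ∂_3 = (4 − 3) − 1 = 0, and the invariant factors of ∂_3 are all 1, so H_2 = 0.
  H_3: rank ker ∂_3 − rank ∂_4 = (1 − 1) − 0 = 0, and there is no ∂_4, so H_3 = 0.

Hence the Betti numbers are b_0 = 1, b_1 = 0, b_2 = 0, b_3 = 0.

b_0 = 1, b_1 = 0, b_2 = 0, b_3 = 0.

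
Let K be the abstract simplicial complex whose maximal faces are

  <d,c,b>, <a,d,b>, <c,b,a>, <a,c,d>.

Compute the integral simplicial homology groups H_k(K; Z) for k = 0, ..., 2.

Fix the vertex order a < b < c < d and write every simplex with vertices in increasing order. Then dim K = 2 and the simplices of K are:

  0-simplices (4): a, b, c, d
  1-simplices (6): ab, ac, ad, bc, bd, cd
  2-simplices (4): abc, abd, acd, bcd

Hence C_0 ≅ Z^4, C_1 ≅ Z^6, C_2 ≅ Z^4.

∂_1: C_1 → C_0 sends each edge [p,q] (with p < q) to q − p.
The resulting 4×6 matrix has rank 3, and its Smith normal form has invariant factors (1,1,1).

Boundary ∂_2: C_2 → C_1 sends each 2-simplex [p,q,r] to [q,r] − [p,r] + [p,q]. For instance
  ∂acd = cd − ad + ac,
  ∂abc = bc − ac + ab.
As a 6×4 matrix over Z this has rank 3, with invariant factors (1,1,1).

Now H_k = ker ∂_k / im ∂_{k+1}, so:

  H_0: rank C_0 − rank ∂_1 = 4 − 3 = 1, and the invariant factors of ∂_1 are all 1, so H_0 = Z.
  H_1: rank ker ∂_1 − rank ∂_2 = (6 − 3) − 3 = 0, and the invariant factors of ∂_2 are all 1, so H_1 = 0.
  H_2: rank ker ∂_2 − rank ∂_3 = (4 − 3) − 0 = 1, and there is no ∂_3, so H_2 = Z.

H_0 = Z,  H_1 = 0,  H_2 = Z.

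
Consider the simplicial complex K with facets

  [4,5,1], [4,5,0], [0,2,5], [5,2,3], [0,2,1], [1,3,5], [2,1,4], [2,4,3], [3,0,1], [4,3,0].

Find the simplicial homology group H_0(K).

Fix the vertex order 0 < 1 < 2 < 3 < 4 < 5 and write every simplex with vertices in increasing order. Then dim K = 2 and the simplices of K are:

  0-simplices (6): [0], [1], [2], [3], [4], [5]
  1-simplices (15): [0,1], [0,2], [0,3], [0,4], [0,5], [1,2], [1,3], [1,4], [1,5], [2,3], [2,4], [2,5], [3,4], [3,5], [4,5]
  2-simplices (10): [0,1,2], [0,1,3], [0,2,5], [0,3,4], [0,4,5], [1,2,4], [1,3,5], [1,4,5], [2,3,4], [2,3,5]

so the chain groups are C_0 ≅ Z^6, C_1 ≅ Z^15, C_2 ≅ Z^10.

The boundary map ∂_1: C_1 → C_0 sends each edge [p,q] (with p < q) to q − p. For instance
  ∂[0,2] = [2] − [0].
This gives a 6×15 integer matrix of rank 5; reducing to Smith normal form yields diagonal entries (1,1,1,1,1).

The boundary map ∂_2: C_2 → C_1 maps a triangle to the signed sum of its edges. For instance
  ∂[2,3,4] = [3,4] − [2,4] + [2,3],
  ∂[0,4,5] = [4,5] − [0,5] + [0,4].
This gives a 15×10 integer matrix of rank 10; reducing to Smith normal form yields diagonal entries (1,1,1,1,1,1,1,1,1,2).

From H_k ≅ ker(∂_k) / im(∂_{k+1}) we obtain:

  H_0: rank C_0 − rank ∂_1 = 6 − 5 = 1, and the invariant factors of ∂_1 are all 1, so H_0 ≅ Z.

H_0 = Z.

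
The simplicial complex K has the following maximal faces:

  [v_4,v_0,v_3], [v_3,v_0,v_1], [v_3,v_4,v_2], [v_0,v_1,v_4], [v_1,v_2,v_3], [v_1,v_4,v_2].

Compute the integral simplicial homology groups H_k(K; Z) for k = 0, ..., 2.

H_0 = Z,  H_1 = 0,  H_2 = Z.

K has 5 vertices, 9 edges, 6 triangles.
rank ∂_0 = 0, rank ∂_1 = 4 ⇒ b_0 = 5 − 0 − 4 = 1; all invariant factors of ∂_1 are 1 so no torsion. So H_0 = Z.
rank ∂_1 = 4, rank ∂_2 = 5 ⇒ b_1 = 9 − 4 − 5 = 0; all invariant factors of ∂_2 are 1 so no torsion. So H_1 = 0.
rank ∂_2 = 5, rank ∂_3 = 0 ⇒ b_2 = 6 − 5 − 0 = 1. So H_2 = Z.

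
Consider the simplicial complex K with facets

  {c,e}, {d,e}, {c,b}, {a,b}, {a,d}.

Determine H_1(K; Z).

We work with the vertex ordering a < b < c < d < e. The simplices of K, each written with vertices in increasing order, are:

  0-simplices (5): a, b, c, d, e
  1-simplices (5): ab, ad, bc, ce, de

so the chain groups are C_0 ≅ Z^5, C_1 ≅ Z^5.

∂_1: C_1 → C_0 sends each edge [p,q] (with p < q) to q − p.
The resulting 5×5 matrix has rank 4, and its Smith normal form has invariant factors (1,1,1,1).

From H_k ≅ ker(∂_k) / im(∂_{k+1}) we obtain:

  H_1: rank ker ∂_1 − rank ∂_2 = (5 − 4) − 0 = 1, and there is no ∂_2, so H_1 ≅ Z.

H_1 = Z.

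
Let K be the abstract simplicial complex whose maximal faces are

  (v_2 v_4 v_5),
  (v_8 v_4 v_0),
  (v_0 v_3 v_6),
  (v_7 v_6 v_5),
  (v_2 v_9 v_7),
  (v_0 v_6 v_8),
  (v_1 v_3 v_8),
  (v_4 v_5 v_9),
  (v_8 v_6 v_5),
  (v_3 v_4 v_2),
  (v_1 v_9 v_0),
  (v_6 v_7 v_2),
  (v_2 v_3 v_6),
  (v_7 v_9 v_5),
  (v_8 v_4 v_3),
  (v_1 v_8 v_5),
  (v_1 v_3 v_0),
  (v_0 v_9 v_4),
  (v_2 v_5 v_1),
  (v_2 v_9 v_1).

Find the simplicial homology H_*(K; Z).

H_0 ≅ Z,  H_1 ≅ Z ⊕ Z/2Z,  H_2 = 0.

Take the total order v_0 < v_1 < v_2 < v_3 < v_4 < v_5 < v_6 < v_7 < v_8 < v_9 on the vertex set. Then K (dimension 2) consists of the simplices:

  0-simplices (10): [v_0], [v_1], [v_2], [v_3], [v_4], [v_5], [v_6], [v_7], [v_8], [v_9]
  1-simplices (30): (30 of them)
  2-simplices (20): (20 of them)

Hence C_0 ≅ Z^10, C_1 ≅ Z^30, C_2 ≅ Z^20.

The boundary map ∂_1: C_1 → C_0 maps an edge to its endpoints' difference, ∂[p,q] = q − p.
The resulting 10×30 matrix has rank 9, and its Smith normal form has invariant factors (1,1,1,1,1,1,1,1,1).

Boundary ∂_2: C_2 → C_1 maps a triangle to the signed sum of its edges. For instance
  ∂[v_2,v_3,v_4] = [v_3,v_4] − [v_2,v_4] + [v_2,v_3],
  ∂[v_1,v_2,v_5] = [v_2,v_5] − [v_1,v_5] + [v_1,v_2].
This gives a 30×20 integer matrix of rank 20; reducing to Smith normal form yields diagonal entries (1,1,1,1,1,1,1,1,1,1,1,1,1,1,1,1,1,1,1,2).

Now H_k = ker ∂_k / im ∂_{k+1}, so:

  H_0: rank C_0 − rank ∂_1 = 10 − 9 = 1, and the invariant factors of ∂_1 are all 1, so H_0 = Z.
  H_1: rank ker ∂_1 − rank ∂_2 = (30 − 9) − 20 = 1, and ∂_2 has invariant factor 2 > 1, so H_1 = Z ⊕ Z/2Z.
  H_2: rank ker ∂_2 − rank ∂_3 = (20 − 20) − 0 = 0, and there is no ∂_3, so H_2 = 0.

As a check, the Euler characteristic is 10 − 30 + 20 = 0, which agrees with 1 − 1 + 0 = 0.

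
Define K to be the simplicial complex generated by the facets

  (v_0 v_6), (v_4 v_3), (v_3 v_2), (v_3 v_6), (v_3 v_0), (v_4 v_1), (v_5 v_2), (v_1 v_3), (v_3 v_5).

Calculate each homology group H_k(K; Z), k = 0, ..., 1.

Take the total order v_0 < v_1 < v_2 < v_3 < v_4 < v_5 < v_6 on the vertex set. Then K (dimension 1) consists of the simplices:

  0-simplices (7): [v_0], [v_1], [v_2], [v_3], [v_4], [v_5], [v_6]
  1-simplices (9): [v_0,v_3], [v_0,v_6], [v_1,v_3], [v_1,v_4], [v_2,v_3], [v_2,v_5], [v_3,v_4], [v_3,v_5], [v_3,v_6]

Hence C_0 ≅ Z^7, C_1 ≅ Z^9.

Boundary ∂_1: C_1 → C_0 is given by ∂[p,q] = [q] − [p].
The 7×9 boundary matrix has rank 6 and Smith normal form diag(1,1,1,1,1,1).

Reading off H_k = ker ∂_k / im ∂_{k+1}:

  H_0: rank C_0 − rank ∂_1 = 7 − 6 = 1, and the invariant factors of ∂_1 are all 1, so H_0 ≅ Z.
  H_1: rank ker ∂_1 − rank ∂_2 = (9 − 6) − 0 = 3, and there is no ∂_2, so H_1 ≅ Z^3.

(K is a triangulation of a wedge of 3 circles.)

H_0 = Z,  H_1 = Z^3.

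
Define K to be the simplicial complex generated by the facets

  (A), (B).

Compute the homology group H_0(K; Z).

Fix the vertex order A < B and write every simplex with vertices in increasing order. Then dim K = 0 and the simplices of K are:

  0-simplices (2): A, B

so the chain groups are C_0 ≅ Z^2.

From H_k ≅ ker(∂_k) / im(∂_{k+1}) we obtain:

  H_0: rank C_0 − rank ∂_1 = 2 − 0 = 2, and there is no ∂_1, so H_0 ≅ Z^2.

H_0 ≅ Z^2.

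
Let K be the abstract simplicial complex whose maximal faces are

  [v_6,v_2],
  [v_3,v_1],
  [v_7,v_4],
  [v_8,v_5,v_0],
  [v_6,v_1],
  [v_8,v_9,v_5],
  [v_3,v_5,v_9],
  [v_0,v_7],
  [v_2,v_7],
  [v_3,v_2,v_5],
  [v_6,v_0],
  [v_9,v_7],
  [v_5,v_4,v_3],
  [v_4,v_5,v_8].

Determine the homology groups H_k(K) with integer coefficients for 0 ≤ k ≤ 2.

H_0 ≅ Z,  H_1 ≅ Z^5,  H_2 = 0.

K has 10 vertices, 20 edges, 6 triangles.
rank ∂_0 = 0, rank ∂_1 = 9 ⇒ b_0 = 10 − 0 − 9 = 1; all invariant factors of ∂_1 are 1 so no torsion. So H_0 = Z.
rank ∂_1 = 9, rank ∂_2 = 6 ⇒ b_1 = 20 − 9 − 6 = 5; all invariant factors of ∂_2 are 1 so no torsion. So H_1 = Z^5.
rank ∂_2 = 6, rank ∂_3 = 0 ⇒ b_2 = 6 − 6 − 0 = 0. So H_2 = 0.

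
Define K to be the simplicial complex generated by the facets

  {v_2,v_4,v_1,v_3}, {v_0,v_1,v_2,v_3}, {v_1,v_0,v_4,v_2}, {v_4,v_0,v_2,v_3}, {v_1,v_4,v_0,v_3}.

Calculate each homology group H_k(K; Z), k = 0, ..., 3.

H_0 ≅ Z,  H_1 = 0,  H_2 = 0,  H_3 ≅ Z.

Take the total order v_0 < v_1 < v_2 < v_3 < v_4 on the vertex set. Then K (dimension 3) consists of the simplices:

  0-simplices (5): [v_0], [v_1], [v_2], [v_3], [v_4]
  1-simplices (10): [v_0,v_1], [v_0,v_2], [v_0,v_3], [v_0,v_4], [v_1,v_2], [v_1,v_3], [v_1,v_4], [v_2,v_3], [v_2,v_4], [v_3,v_4]
  2-simplices (10): [v_0,v_1,v_2], [v_0,v_1,v_3], [v_0,v_1,v_4], [v_0,v_2,v_3], [v_0,v_2,v_4], [v_0,v_3,v_4], [v_1,v_2,v_3], [v_1,v_2,v_4], [v_1,v_3,v_4], [v_2,v_3,v_4]
  3-simplices (5): [v_0,v_1,v_2,v_3], [v_0,v_1,v_2,v_4], [v_0,v_1,v_3,v_4], [v_0,v_2,v_3,v_4], [v_1,v_2,v_3,v_4]

giving chain groups C_0 ≅ Z^5, C_1 ≅ Z^10, C_2 ≅ Z^10, C_3 ≅ Z^5.

Boundary ∂_1: C_1 → C_0 sends each edge [p,q] (with p < q) to q − p.
The resulting 5×10 matrix has rank 4, and its Smith normal form has invariant factors (1,1,1,1).

Boundary ∂_2: C_2 → C_1 sends each 2-simplex [p,q,r] to [q,r] − [p,r] + [p,q]. For instance
  ∂[v_2,v_3,v_4] = [v_3,v_4] − [v_2,v_4] + [v_2,v_3],
  ∂[v_0,v_1,v_4] = [v_1,v_4] − [v_0,v_4] + [v_0,v_1].
The 10×10 boundary matrix has rank 6 and Smith normal form diag(1,1,1,1,1,1).

∂_3: C_3 → C_2 sends each 3-simplex σ to the alternating sum Σ_i (−1)^i (σ with its i-th vertex removed). For instance
  ∂[v_0,v_1,v_3,v_4] = [v_1,v_3,v_4] − [v_0,v_3,v_4] + [v_0,v_1,v_4] − [v_0,v_1,v_3],
  ∂[v_0,v_1,v_2,v_3] = [v_1,v_2,v_3] − [v_0,v_2,v_3] + [v_0,v_1,v_3] − [v_0,v_1,v_2].
The resulting 10×5 matrix has rank 4, and its Smith normal form has invariant factors (1,1,1,1).

From H_k ≅ ker(∂_k) / im(∂_{k+1}) we obtain:

  H_0: rank C_0 − rank ∂_1 = 5 − 4 = 1, and the invariant factors of ∂_1 are all 1, so H_0 ≅ Z.
  H_1: rank ker ∂_1 − rank ∂_2 = (10 − 4) − 6 = 0, and the invariant factors of ∂_2 are all 1, so H_1 ≅ 0.
  H_2: rank ker ∂_2 − rank ∂_3 = (10 − 6) − 4 = 0, and the invariant factors of ∂_3 are all 1, so H_2 ≅ 0.
  H_3: rank ker ∂_3 − rank ∂_4 = (5 − 4) − 0 = 1, and there is no ∂_4, so H_3 ≅ Z.

(K is a triangulation of the 3-sphere S^3.)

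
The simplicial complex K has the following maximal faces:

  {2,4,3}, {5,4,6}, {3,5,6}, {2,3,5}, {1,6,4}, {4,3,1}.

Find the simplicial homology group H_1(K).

H_1 = Z.

We work with the vertex ordering 1 < 2 < 3 < 4 < 5 < 6. The simplices of K, each written with vertices in increasing order, are:

  0-simplices (6): [1], [2], [3], [4], [5], [6]
  1-simplices (12): [1,3], [1,4], [1,6], [2,3], [2,4], [2,5], [3,4], [3,5], [3,6], [4,5], [4,6], [5,6]
  2-simplices (6): [1,3,4], [1,4,6], [2,3,4], [2,3,5], [3,5,6], [4,5,6]

giving chain groups C_0 ≅ Z^6, C_1 ≅ Z^12, C_2 ≅ Z^6.

The boundary map ∂_1: C_1 → C_0 is given by ∂[p,q] = [q] − [p]. For instance
  ∂[1,3] = [3] − [1].
This gives a 6×12 integer matrix of rank 5; reducing to Smith normal form yields diagonal entries (1,1,1,1,1).

∂_2: C_2 → C_1 acts by ∂[p,q,r] = [q,r] − [p,r] + [p,q]. For instance
  ∂[4,5,6] = [5,6] − [4,6] + [4,5],
  ∂[2,3,5] = [3,5] − [2,5] + [2,3].
This gives a 12×6 integer matrix of rank 6; reducing to Smith normal form yields diagonal entries (1,1,1,1,1,1).

From H_k ≅ ker(∂_k) / im(∂_{k+1}) we obtain:

  H_1: rank ker ∂_1 − rank ∂_2 = (12 − 5) − 6 = 1, and the invariant factors of ∂_2 are all 1, so H_1 = Z.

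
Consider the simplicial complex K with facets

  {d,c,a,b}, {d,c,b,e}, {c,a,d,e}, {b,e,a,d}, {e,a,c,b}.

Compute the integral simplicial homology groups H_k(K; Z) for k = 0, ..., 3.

H_0 ≅ Z,  H_1 = 0,  H_2 = 0,  H_3 ≅ Z.

We work with the vertex ordering a < b < c < d < e. The simplices of K, each written with vertices in increasing order, are:

  0-simplices (5): a, b, c, d, e
  1-simplices (10): ab, ac, ad, ae, bc, bd, be, cd, ce, de
  2-simplices (10): abc, abd, abe, acd, ace, ade, bcd, bce, bde, cde
  3-simplices (5): abcd, abce, abde, acde, bcde

giving chain groups C_0 ≅ Z^5, C_1 ≅ Z^10, C_2 ≅ Z^10, C_3 ≅ Z^5.

∂_1: C_1 → C_0 maps an edge to its endpoints' difference, ∂[p,q] = q − p. For instance
  ∂ad = d − a.
The resulting 5×10 matrix has rank 4, and its Smith normal form has invariant factors (1,1,1,1).

∂_2: C_2 → C_1 maps a triangle to the signed sum of its edges. For instance
  ∂abc = bc − ac + ab,
  ∂acd = cd − ad + ac.
This gives a 10×10 integer matrix of rank 6; reducing to Smith normal form yields diagonal entries (1,1,1,1,1,1).

Boundary ∂_3: C_3 → C_2 sends each 3-simplex σ to the alternating sum Σ_i (−1)^i (σ with its i-th vertex removed). For instance
  ∂abce = bce − ace + abe − abc,
  ∂abde = bde − ade + abe − abd.
This gives a 10×5 integer matrix of rank 4; reducing to Smith normal form yields diagonal entries (1,1,1,1).

Reading off H_k = ker ∂_k / im ∂_{k+1}:

  H_0: rank C_0 − rank ∂_1 = 5 − 4 = 1, and the invariant factors of ∂_1 are all 1, so H_0 = Z.
  H_1: rank ker ∂_1 − rank ∂_2 = (10 − 4) − 6 = 0, and the invariant factors of ∂_2 are all 1, so H_1 = 0.
  H_2: rank ker ∂_2 − rank ∂_3 = (10 − 6) − 4 = 0, and the invariant factors of ∂_3 are all 1, so H_2 = 0.
  H_3: rank ker ∂_3 − rank ∂_4 = (5 − 4) − 0 = 1, and there is no ∂_4, so H_3 = Z.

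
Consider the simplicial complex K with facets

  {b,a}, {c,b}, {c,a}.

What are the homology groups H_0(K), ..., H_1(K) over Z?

Take the total order a < b < c on the vertex set. Then K (dimension 1) consists of the simplices:

  0-simplices (3): a, b, c
  1-simplices (3): ab, ac, bc

Hence C_0 ≅ Z^3, C_1 ≅ Z^3.

∂_1: C_1 → C_0 is given by ∂[p,q] = [q] − [p]. For instance
  ∂ab = b − a.
The resulting 3×3 matrix has rank 2, and its Smith normal form has invariant factors (1,1).

Now H_k = ker ∂_k / im ∂_{k+1}, so:

  H_0: rank C_0 − rank ∂_1 = 3 − 2 = 1, and the invariant factors of ∂_1 are all 1, so H_0 = Z.
  H_1: rank ker ∂_1 − rank ∂_2 = (3 − 2) − 0 = 1, and there is no ∂_2, so H_1 = Z.

H_0 ≅ Z,  H_1 ≅ Z.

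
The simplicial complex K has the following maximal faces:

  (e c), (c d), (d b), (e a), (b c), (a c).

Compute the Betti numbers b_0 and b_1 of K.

b_0 = 1, b_1 = 2.

We work with the vertex ordering a < b < c < d < e. The simplices of K, each written with vertices in increasing order, are:

  0-simplices (5): a, b, c, d, e
  1-simplices (6): ac, ae, bc, bd, cd, ce

so the chain groups are C_0 ≅ Z^5, C_1 ≅ Z^6.

Boundary ∂_1: C_1 → C_0 sends each edge [p,q] (with p < q) to q − p. For instance
  ∂cd = d − c.
As a 5×6 matrix over Z this has rank 4, with invariant factors (1,1,1,1).

Now H_k = ker ∂_k / im ∂_{k+1}, so:

  H_0: rank C_0 − rank ∂_1 = 5 − 4 = 1, and the invariant factors of ∂_1 are all 1, so H_0 ≅ Z.
  H_1: rank ker ∂_1 − rank ∂_2 = (6 − 4) − 0 = 2, and there is no ∂_2, so H_1 ≅ Z^2.

As a check, the Euler characteristic is 5 − 6 = -1, which agrees with 1 − 2 = -1.

Hence the Betti numbers are b_0 = 1, b_1 = 2.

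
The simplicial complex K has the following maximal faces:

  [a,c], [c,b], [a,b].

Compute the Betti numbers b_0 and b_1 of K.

K has 3 vertices, 3 edges.
rank ∂_0 = 0, rank ∂_1 = 2 ⇒ b_0 = 3 − 0 − 2 = 1; all invariant factors of ∂_1 are 1 so no torsion. So H_0 ≅ Z.
rank ∂_1 = 2, rank ∂_2 = 0 ⇒ b_1 = 3 − 2 − 0 = 1. So H_1 ≅ Z.

b_0 = 1, b_1 = 1.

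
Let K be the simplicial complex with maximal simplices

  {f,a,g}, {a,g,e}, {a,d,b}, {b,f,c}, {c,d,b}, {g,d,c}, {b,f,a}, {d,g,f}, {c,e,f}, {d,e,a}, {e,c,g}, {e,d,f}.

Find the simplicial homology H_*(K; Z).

Fix the vertex order a < b < c < d < e < f < g and write every simplex with vertices in increasing order. Then dim K = 2 and the simplices of K are:

  0-simplices (7): a, b, c, d, e, f, g
  1-simplices (18): ab, ad, ae, af, ag, bc, bd, bf, cd, ce, cf, cg, de, df, dg, ef, eg, fg
  2-simplices (12): abd, abf, ade, aeg, afg, bcd, bcf, cdg, cef, ceg, def, dfg

so the chain groups are C_0 ≅ Z^7, C_1 ≅ Z^18, C_2 ≅ Z^12.

The boundary map ∂_1: C_1 → C_0 sends each edge [p,q] (with p < q) to q − p.
The 7×18 boundary matrix has rank 6 and Smith normal form diag(1,1,1,1,1,1).

∂_2: C_2 → C_1 sends each 2-simplex [p,q,r] to [q,r] − [p,r] + [p,q]. For instance
  ∂abf = bf − af + ab,
  ∂cdg = dg − cg + cd.
This gives a 18×12 integer matrix of rank 12; reducing to Smith normal form yields diagonal entries (1,1,1,1,1,1,1,1,1,1,1,2).

From H_k ≅ ker(∂_k) / im(∂_{k+1}) we obtain:

  H_0: rank C_0 − rank ∂_1 = 7 − 6 = 1, and the invariant factors of ∂_1 are all 1, so H_0 ≅ Z.
  H_1: rank ker ∂_1 − rank ∂_2 = (18 − 6) − 12 = 0, and ∂_2 has invariant factor 2 > 1, so H_1 ≅ Z/2.
  H_2: rank ker ∂_2 − rank ∂_3 = (12 − 12) − 0 = 0, and there is no ∂_3, so H_2 ≅ 0.

As a check, the Euler characteristic is 7 − 18 + 12 = 1, which agrees with 1 − 0 + 0 = 1.

H_0 ≅ Z,  H_1 ≅ Z/2,  H_2 = 0.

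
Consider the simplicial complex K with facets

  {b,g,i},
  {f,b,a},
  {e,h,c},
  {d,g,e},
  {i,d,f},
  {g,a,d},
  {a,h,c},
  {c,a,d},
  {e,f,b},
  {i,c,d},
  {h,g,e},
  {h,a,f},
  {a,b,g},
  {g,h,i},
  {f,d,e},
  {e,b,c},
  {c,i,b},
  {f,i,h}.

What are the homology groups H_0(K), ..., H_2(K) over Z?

H_0 ≅ Z,  H_1 ≅ Z^2,  H_2 ≅ Z.

We work with the vertex ordering a < b < c < d < e < f < g < h < i. The simplices of K, each written with vertices in increasing order, are:

  0-simplices (9): a, b, c, d, e, f, g, h, i
  1-simplices (27): ab, ac, ad, af, ag, ah, bc, be, bf, bg, bi, cd, ce, ch, ci, de, df, dg, di, ef, eg, eh, fh, fi, gh, gi, hi
  2-simplices (18): abf, abg, acd, ach, adg, afh, bce, bci, bef, bgi, cdi, ceh, def, deg, dfi, egh, fhi, ghi

giving chain groups C_0 ≅ Z^9, C_1 ≅ Z^27, C_2 ≅ Z^18.

∂_1: C_1 → C_0 is given by ∂[p,q] = [q] − [p].
The resulting 9×27 matrix has rank 8, and its Smith normal form has invariant factors (1,1,1,1,1,1,1,1).

Boundary ∂_2: C_2 → C_1 sends each 2-simplex [p,q,r] to [q,r] − [p,r] + [p,q]. For instance
  ∂egh = gh − eh + eg,
  ∂adg = dg − ag + ad.
As a 27×18 matrix over Z this has rank 17, with invariant factors (1,1,1,1,1,1,1,1,1,1,1,1,1,1,1,1,1).

From H_k ≅ ker(∂_k) / im(∂_{k+1}) we obtain:

  H_0: rank C_0 − rank ∂_1 = 9 − 8 = 1, and the invariant factors of ∂_1 are all 1, so H_0 ≅ Z.
  H_1: rank ker ∂_1 − rank ∂_2 = (27 − 8) − 17 = 2, and the invariant factors of ∂_2 are all 1, so H_1 ≅ Z^2.
  H_2: rank ker ∂_2 − rank ∂_3 = (18 − 17) − 0 = 1, and there is no ∂_3, so H_2 ≅ Z.

As a check, the Euler characteristic is 9 − 27 + 18 = 0, which agrees with 1 − 2 + 1 = 0.
(K is a triangulation of the torus T^2.)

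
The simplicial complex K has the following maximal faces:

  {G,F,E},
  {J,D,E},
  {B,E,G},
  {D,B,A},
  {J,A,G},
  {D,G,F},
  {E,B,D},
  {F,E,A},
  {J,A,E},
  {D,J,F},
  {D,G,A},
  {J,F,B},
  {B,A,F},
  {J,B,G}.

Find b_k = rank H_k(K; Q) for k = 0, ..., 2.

Take the total order A < B < D < E < F < G < J on the vertex set. Then K (dimension 2) consists of the simplices:

  0-simplices (7): A, B, D, E, F, G, J
  1-simplices (21): AB, AD, AE, AF, AG, AJ, BD, BE, BF, BG, BJ, DE, DF, DG, DJ, EF, EG, EJ, FG, FJ, GJ
  2-simplices (14): ABD, ABF, ADG, AEF, AEJ, AGJ, BDE, BEG, BFJ, BGJ, DEJ, DFG, DFJ, EFG

giving chain groups C_0 ≅ Z^7, C_1 ≅ Z^21, C_2 ≅ Z^14.

∂_1: C_1 → C_0 is given by ∂[p,q] = [q] − [p]. For instance
  ∂DF = F − D.
As a 7×21 matrix over Z this has rank 6, with invariant factors (1,1,1,1,1,1).

∂_2: C_2 → C_1 maps a triangle to the signed sum of its edges. For instance
  ∂EFG = FG − EG + EF,
  ∂DFG = FG − DG + DF.
This gives a 21×14 integer matrix of rank 13; reducing to Smith normal form yields diagonal entries (1,1,1,1,1,1,1,1,1,1,1,1,1).

Reading off H_k = ker ∂_k / im ∂_{k+1}:

  H_0: rank C_0 − rank ∂_1 = 7 − 6 = 1, and the invariant factors of ∂_1 are all 1, so H_0 = Z.
  H_1: rank ker ∂_1 − rank ∂_2 = (21 − 6) − 13 = 2, and the invariant factors of ∂_2 are all 1, so H_1 = Z^2.
  H_2: rank ker ∂_2 − rank ∂_3 = (14 − 13) − 0 = 1, and there is no ∂_3, so H_2 = Z.

As a check, the Euler characteristic is 7 − 21 + 14 = 0, which agrees with 1 − 2 + 1 = 0.

Hence the Betti numbers are b_0 = 1, b_1 = 2, b_2 = 1.

b_0 = 1, b_1 = 2, b_2 = 1.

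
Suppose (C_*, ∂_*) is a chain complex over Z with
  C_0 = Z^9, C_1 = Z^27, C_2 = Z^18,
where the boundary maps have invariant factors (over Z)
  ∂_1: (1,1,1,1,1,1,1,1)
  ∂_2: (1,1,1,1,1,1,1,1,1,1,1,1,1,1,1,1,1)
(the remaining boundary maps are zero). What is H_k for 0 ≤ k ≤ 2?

H_0: b_0 = 9 − 0 − 8 = 1; torsion from ∂_1 factors > 1: none. So H_0 ≅ Z.
H_1: b_1 = 27 − 8 − 17 = 2; torsion from ∂_2 factors > 1: none. So H_1 ≅ Z^2.
H_2: b_2 = 18 − 17 − 0 = 1; torsion from ∂_3 factors > 1: none. So H_2 ≅ Z.

H_0 ≅ Z,  H_1 ≅ Z^2,  H_2 ≅ Z.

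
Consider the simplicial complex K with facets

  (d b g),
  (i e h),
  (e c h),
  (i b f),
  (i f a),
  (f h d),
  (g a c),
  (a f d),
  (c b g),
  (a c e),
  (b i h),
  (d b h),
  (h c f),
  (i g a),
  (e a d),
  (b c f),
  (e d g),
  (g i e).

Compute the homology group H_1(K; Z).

We work with the vertex ordering a < b < c < d < e < f < g < h < i. The simplices of K, each written with vertices in increasing order, are:

  0-simplices (9): a, b, c, d, e, f, g, h, i
  1-simplices (27): ac, ad, ae, af, ag, ai, bc, bd, bf, bg, bh, bi, ce, cf, cg, ch, de, df, dg, dh, eg, eh, ei, fh, fi, gi, hi
  2-simplices (18): ace, acg, ade, adf, afi, agi, bcf, bcg, bdg, bdh, bfi, bhi, ceh, cfh, deg, dfh, egi, ehi

so the chain groups are C_0 ≅ Z^9, C_1 ≅ Z^27, C_2 ≅ Z^18.

∂_1: C_1 → C_0 maps an edge to its endpoints' difference, ∂[p,q] = q − p. For instance
  ∂cf = f − c.
As a 9×27 matrix over Z this has rank 8, with invariant factors (1,1,1,1,1,1,1,1).

The boundary map ∂_2: C_2 → C_1 maps a triangle to the signed sum of its edges. For instance
  ∂ehi = hi − ei + eh,
  ∂bcg = cg − bg + bc.
As a 27×18 matrix over Z this has rank 18, with invariant factors (1,1,1,1,1,1,1,1,1,1,1,1,1,1,1,1,1,2).

Reading off H_k = ker ∂_k / im ∂_{k+1}:

  H_1: rank ker ∂_1 − rank ∂_2 = (27 − 8) − 18 = 1, and ∂_2 has invariant factor 2 > 1, so H_1 ≅ Z × Z/2.

(K is a triangulation of the Klein bottle.)

H_1 = Z × Z/2.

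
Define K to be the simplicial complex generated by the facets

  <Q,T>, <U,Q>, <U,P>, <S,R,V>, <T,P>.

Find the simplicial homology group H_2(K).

Fix the vertex order P < Q < R < S < T < U < V and write every simplex with vertices in increasing order. Then dim K = 2 and the simplices of K are:

  0-simplices (7): P, Q, R, S, T, U, V
  1-simplices (7): PT, PU, QT, QU, RS, RV, SV
  2-simplices (1): RSV

so the chain groups are C_0 ≅ Z^7, C_1 ≅ Z^7, C_2 ≅ Z^1.

Boundary ∂_1: C_1 → C_0 maps an edge to its endpoints' difference, ∂[p,q] = q − p.
As a 7×7 matrix over Z this has rank 5, with invariant factors (1,1,1,1,1).

∂_2: C_2 → C_1 acts by ∂[p,q,r] = [q,r] − [p,r] + [p,q]. For instance
  ∂RSV = SV − RV + RS.
As a 7×1 matrix over Z this has rank 1, with invariant factors (1).

Computing H_k = (kernel of ∂_k) / (image of ∂_{k+1}):

  H_2: rank ker ∂_2 − rank ∂_3 = (1 − 1) − 0 = 0, and there is no ∂_3, so H_2 = 0.

H_2 = 0.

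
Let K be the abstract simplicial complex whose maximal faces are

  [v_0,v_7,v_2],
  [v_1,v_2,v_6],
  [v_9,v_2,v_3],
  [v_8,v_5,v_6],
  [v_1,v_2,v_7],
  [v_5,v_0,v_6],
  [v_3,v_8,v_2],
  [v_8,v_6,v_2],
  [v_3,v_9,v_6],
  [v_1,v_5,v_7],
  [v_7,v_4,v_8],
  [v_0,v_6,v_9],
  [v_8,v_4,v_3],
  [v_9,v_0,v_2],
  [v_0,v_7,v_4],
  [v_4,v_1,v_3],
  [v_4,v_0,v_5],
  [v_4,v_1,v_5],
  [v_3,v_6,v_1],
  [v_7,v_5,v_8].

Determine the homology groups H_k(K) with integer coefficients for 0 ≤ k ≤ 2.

Order the vertices as v_0 < v_1 < v_2 < v_3 < v_4 < v_5 < v_6 < v_7 < v_8 < v_9. Listing each simplex with vertices in this order, K has dimension 2 with simplices:

  0-simplices (10): [v_0], [v_1], [v_2], [v_3], [v_4], [v_5], [v_6], [v_7], [v_8], [v_9]
  1-simplices (30): (30 of them)
  2-simplices (20): (20 of them)

giving chain groups C_0 ≅ Z^10, C_1 ≅ Z^30, C_2 ≅ Z^20.

Boundary ∂_1: C_1 → C_0 is given by ∂[p,q] = [q] − [p].
The 10×30 boundary matrix has rank 9 and Smith normal form diag(1,1,1,1,1,1,1,1,1).

∂_2: C_2 → C_1 acts by ∂[p,q,r] = [q,r] − [p,r] + [p,q]. For instance
  ∂[v_2,v_3,v_9] = [v_3,v_9] − [v_2,v_9] + [v_2,v_3],
  ∂[v_1,v_4,v_5] = [v_4,v_5] − [v_1,v_5] + [v_1,v_4].
As a 30×20 matrix over Z this has rank 20, with invariant factors (1,1,1,1,1,1,1,1,1,1,1,1,1,1,1,1,1,1,1,2).

Now H_k = ker ∂_k / im ∂_{k+1}, so:

  H_0: rank C_0 − rank ∂_1 = 10 − 9 = 1, and the invariant factors of ∂_1 are all 1, so H_0 = Z.
  H_1: rank ker ∂_1 − rank ∂_2 = (30 − 9) − 20 = 1, and ∂_2 has invariant factor 2 > 1, so H_1 = Z ⊕ Z/2Z.
  H_2: rank ker ∂_2 − rank ∂_3 = (20 − 20) − 0 = 0, and there is no ∂_3, so H_2 = 0.

As a check, the Euler characteristic is 10 − 30 + 20 = 0, which agrees with 1 − 1 + 0 = 0.

H_0 ≅ Z,  H_1 ≅ Z ⊕ Z/2Z,  H_2 = 0.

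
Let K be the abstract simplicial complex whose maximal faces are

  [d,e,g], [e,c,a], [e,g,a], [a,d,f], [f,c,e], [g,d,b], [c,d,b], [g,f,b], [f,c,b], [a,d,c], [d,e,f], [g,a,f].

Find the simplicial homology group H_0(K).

H_0 = Z.

Fix the vertex order a < b < c < d < e < f < g and write every simplex with vertices in increasing order. Then dim K = 2 and the simplices of K are:

  0-simplices (7): a, b, c, d, e, f, g
  1-simplices (18): ac, ad, ae, af, ag, bc, bd, bf, bg, cd, ce, cf, de, df, dg, ef, eg, fg
  2-simplices (12): acd, ace, adf, aeg, afg, bcd, bcf, bdg, bfg, cef, def, deg

giving chain groups C_0 ≅ Z^7, C_1 ≅ Z^18, C_2 ≅ Z^12.

The boundary map ∂_1: C_1 → C_0 maps an edge to its endpoints' difference, ∂[p,q] = q − p. For instance
  ∂bf = f − b.
The resulting 7×18 matrix has rank 6, and its Smith normal form has invariant factors (1,1,1,1,1,1).

Boundary ∂_2: C_2 → C_1 sends each 2-simplex [p,q,r] to [q,r] − [p,r] + [p,q]. For instance
  ∂bcf = cf − bf + bc,
  ∂aeg = eg − ag + ae.
As a 18×12 matrix over Z this has rank 12, with invariant factors (1,1,1,1,1,1,1,1,1,1,1,2).

From H_k ≅ ker(∂_k) / im(∂_{k+1}) we obtain:

  H_0: rank C_0 − rank ∂_1 = 7 − 6 = 1, and the invariant factors of ∂_1 are all 1, so H_0 ≅ Z.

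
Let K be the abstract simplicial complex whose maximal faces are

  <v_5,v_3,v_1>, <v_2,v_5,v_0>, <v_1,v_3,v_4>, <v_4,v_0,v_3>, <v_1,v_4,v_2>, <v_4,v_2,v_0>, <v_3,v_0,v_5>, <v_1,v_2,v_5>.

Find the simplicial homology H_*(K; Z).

Order the vertices as v_0 < v_1 < v_2 < v_3 < v_4 < v_5. Listing each simplex with vertices in this order, K has dimension 2 with simplices:

  0-simplices (6): [v_0], [v_1], [v_2], [v_3], [v_4], [v_5]
  1-simplices (12): [v_0,v_2], [v_0,v_3], [v_0,v_4], [v_0,v_5], [v_1,v_2], [v_1,v_3], [v_1,v_4], [v_1,v_5], [v_2,v_4], [v_2,v_5], [v_3,v_4], [v_3,v_5]
  2-simplices (8): [v_0,v_2,v_4], [v_0,v_2,v_5], [v_0,v_3,v_4], [v_0,v_3,v_5], [v_1,v_2,v_4], [v_1,v_2,v_5], [v_1,v_3,v_4], [v_1,v_3,v_5]

so the chain groups are C_0 ≅ Z^6, C_1 ≅ Z^12, C_2 ≅ Z^8.

The boundary map ∂_1: C_1 → C_0 maps an edge to its endpoints' difference, ∂[p,q] = q − p. For instance
  ∂[v_2,v_4] = [v_4] − [v_2].
The resulting 6×12 matrix has rank 5, and its Smith normal form has invariant factors (1,1,1,1,1).

The boundary map ∂_2: C_2 → C_1 acts by ∂[p,q,r] = [q,r] − [p,r] + [p,q]. For instance
  ∂[v_1,v_2,v_5] = [v_2,v_5] − [v_1,v_5] + [v_1,v_2],
  ∂[v_0,v_2,v_5] = [v_2,v_5] − [v_0,v_5] + [v_0,v_2].
As a 12×8 matrix over Z this has rank 7, with invariant factors (1,1,1,1,1,1,1).

Reading off H_k = ker ∂_k / im ∂_{k+1}:

  H_0: rank C_0 − rank ∂_1 = 6 − 5 = 1, and the invariant factors of ∂_1 are all 1, so H_0 = Z.
  H_1: rank ker ∂_1 − rank ∂_2 = (12 − 5) − 7 = 0, and the invariant factors of ∂_2 are all 1, so H_1 = 0.
  H_2: rank ker ∂_2 − rank ∂_3 = (8 − 7) − 0 = 1, and there is no ∂_3, so H_2 = Z.

As a check, the Euler characteristic is 6 − 12 + 8 = 2, which agrees with 1 − 0 + 1 = 2.

H_0 ≅ Z,  H_1 = 0,  H_2 ≅ Z.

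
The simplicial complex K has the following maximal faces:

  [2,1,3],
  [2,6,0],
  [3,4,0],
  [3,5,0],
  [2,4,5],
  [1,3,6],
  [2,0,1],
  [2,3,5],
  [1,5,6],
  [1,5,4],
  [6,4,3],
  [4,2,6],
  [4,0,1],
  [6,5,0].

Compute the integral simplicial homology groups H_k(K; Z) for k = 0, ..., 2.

Take the total order 0 < 1 < 2 < 3 < 4 < 5 < 6 on the vertex set. Then K (dimension 2) consists of the simplices:

  0-simplices (7): [0], [1], [2], [3], [4], [5], [6]
  1-simplices (21): [0,1], [0,2], [0,3], [0,4], [0,5], [0,6], [1,2], [1,3], [1,4], [1,5], [1,6], [2,3], [2,4], [2,5], [2,6], [3,4], [3,5], [3,6], [4,5], [4,6], [5,6]
  2-simplices (14): [0,1,2], [0,1,4], [0,2,6], [0,3,4], [0,3,5], [0,5,6], [1,2,3], [1,3,6], [1,4,5], [1,5,6], [2,3,5], [2,4,5], [2,4,6], [3,4,6]

giving chain groups C_0 ≅ Z^7, C_1 ≅ Z^21, C_2 ≅ Z^14.

∂_1: C_1 → C_0 is given by ∂[p,q] = [q] − [p]. For instance
  ∂[0,5] = [5] − [0].
As a 7×21 matrix over Z this has rank 6, with invariant factors (1,1,1,1,1,1).

Boundary ∂_2: C_2 → C_1 acts by ∂[p,q,r] = [q,r] − [p,r] + [p,q]. For instance
  ∂[0,3,4] = [3,4] − [0,4] + [0,3],
  ∂[1,2,3] = [2,3] − [1,3] + [1,2].
As a 21×14 matrix over Z this has rank 13, with invariant factors (1,1,1,1,1,1,1,1,1,1,1,1,1).

From H_k ≅ ker(∂_k) / im(∂_{k+1}) we obtain:

  H_0: rank C_0 − rank ∂_1 = 7 − 6 = 1, and the invariant factors of ∂_1 are all 1, so H_0 = Z.
  H_1: rank ker ∂_1 − rank ∂_2 = (21 − 6) − 13 = 2, and the invariant factors of ∂_2 are all 1, so H_1 = Z^2.
  H_2: rank ker ∂_2 − rank ∂_3 = (14 − 13) − 0 = 1, and there is no ∂_3, so H_2 = Z.

As a check, the Euler characteristic is 7 − 21 + 14 = 0, which agrees with 1 − 2 + 1 = 0.

H_0 = Z,  H_1 = Z^2,  H_2 = Z.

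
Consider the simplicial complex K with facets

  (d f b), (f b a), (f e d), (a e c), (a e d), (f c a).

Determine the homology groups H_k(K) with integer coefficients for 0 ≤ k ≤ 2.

K has 6 vertices, 12 edges, 6 triangles.
rank ∂_0 = 0, rank ∂_1 = 5 ⇒ b_0 = 6 − 0 − 5 = 1; all invariant factors of ∂_1 are 1 so no torsion. So H_0 ≅ Z.
rank ∂_1 = 5, rank ∂_2 = 6 ⇒ b_1 = 12 − 5 − 6 = 1; all invariant factors of ∂_2 are 1 so no torsion. So H_1 ≅ Z.
rank ∂_2 = 6, rank ∂_3 = 0 ⇒ b_2 = 6 − 6 − 0 = 0. So H_2 ≅ 0.

H_0 ≅ Z,  H_1 ≅ Z,  H_2 = 0.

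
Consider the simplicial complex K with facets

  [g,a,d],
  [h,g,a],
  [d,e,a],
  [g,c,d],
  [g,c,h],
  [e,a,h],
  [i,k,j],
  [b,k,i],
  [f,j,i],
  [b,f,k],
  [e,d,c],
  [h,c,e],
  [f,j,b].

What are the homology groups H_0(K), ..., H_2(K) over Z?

We work with the vertex ordering a < b < c < d < e < f < g < h < i < j < k. The simplices of K, each written with vertices in increasing order, are:

  0-simplices (11): a, b, c, d, e, f, g, h, i, j, k
  1-simplices (22): ad, ae, ag, ah, bf, bi, bj, bk, cd, ce, cg, ch, de, dg, eh, fi, fj, fk, gh, ij, ik, jk
  2-simplices (13): ade, adg, aeh, agh, bfj, bfk, bik, cde, cdg, ceh, cgh, fij, ijk

so the chain groups are C_0 ≅ Z^11, C_1 ≅ Z^22, C_2 ≅ Z^13.

The boundary map ∂_1: C_1 → C_0 sends each edge [p,q] (with p < q) to q − p. For instance
  ∂eh = h − e.
As a 11×22 matrix over Z this has rank 9, with invariant factors (1,1,1,1,1,1,1,1,1).

Boundary ∂_2: C_2 → C_1 maps a triangle to the signed sum of its edges. For instance
  ∂agh = gh − ah + ag,
  ∂ijk = jk − ik + ij.
This gives a 22×13 integer matrix of rank 12; reducing to Smith normal form yields diagonal entries (1,1,1,1,1,1,1,1,1,1,1,1).

Reading off H_k = ker ∂_k / im ∂_{k+1}:

  H_0: rank C_0 − rank ∂_1 = 11 − 9 = 2, and the invariant factors of ∂_1 are all 1, so H_0 = Z^2.
  H_1: rank ker ∂_1 − rank ∂_2 = (22 − 9) − 12 = 1, and the invariant factors of ∂_2 are all 1, so H_1 = Z.
  H_2: rank ker ∂_2 − rank ∂_3 = (13 − 12) − 0 = 1, and there is no ∂_3, so H_2 = Z.

H_0 ≅ Z^2,  H_1 ≅ Z,  H_2 ≅ Z.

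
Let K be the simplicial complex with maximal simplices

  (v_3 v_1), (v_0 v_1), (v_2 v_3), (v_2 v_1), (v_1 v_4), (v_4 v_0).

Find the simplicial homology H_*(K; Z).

H_0 ≅ Z,  H_1 ≅ Z^2.

Take the total order v_0 < v_1 < v_2 < v_3 < v_4 on the vertex set. Then K (dimension 1) consists of the simplices:

  0-simplices (5): [v_0], [v_1], [v_2], [v_3], [v_4]
  1-simplices (6): [v_0,v_1], [v_0,v_4], [v_1,v_2], [v_1,v_3], [v_1,v_4], [v_2,v_3]

so the chain groups are C_0 ≅ Z^5, C_1 ≅ Z^6.

Boundary ∂_1: C_1 → C_0 maps an edge to its endpoints' difference, ∂[p,q] = q − p. For instance
  ∂[v_2,v_3] = [v_3] − [v_2].
The 5×6 boundary matrix has rank 4 and Smith normal form diag(1,1,1,1).

Reading off H_k = ker ∂_k / im ∂_{k+1}:

  H_0: rank C_0 − rank ∂_1 = 5 − 4 = 1, and the invariant factors of ∂_1 are all 1, so H_0 ≅ Z.
  H_1: rank ker ∂_1 − rank ∂_2 = (6 − 4) − 0 = 2, and there is no ∂_2, so H_1 ≅ Z^2.

As a check, the Euler characteristic is 5 − 6 = -1, which agrees with 1 − 2 = -1.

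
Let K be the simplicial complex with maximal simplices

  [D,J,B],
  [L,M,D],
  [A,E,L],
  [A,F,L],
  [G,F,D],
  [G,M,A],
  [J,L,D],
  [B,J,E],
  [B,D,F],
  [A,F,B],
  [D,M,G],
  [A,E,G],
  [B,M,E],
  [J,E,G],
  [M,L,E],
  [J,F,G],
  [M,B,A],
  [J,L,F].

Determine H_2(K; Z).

K has 9 vertices, 27 edges, 18 triangles.
rank ∂_2 = 18, rank ∂_3 = 0 ⇒ b_2 = 18 − 18 − 0 = 0. So H_2 = 0.

H_2 ≅ 0.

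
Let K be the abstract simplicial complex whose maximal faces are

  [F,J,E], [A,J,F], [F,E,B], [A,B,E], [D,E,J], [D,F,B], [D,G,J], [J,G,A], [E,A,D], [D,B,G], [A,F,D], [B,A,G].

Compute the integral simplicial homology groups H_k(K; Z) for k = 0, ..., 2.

We work with the vertex ordering A < B < D < E < F < G < J. The simplices of K, each written with vertices in increasing order, are:

  0-simplices (7): A, B, D, E, F, G, J
  1-simplices (18): AB, AD, AE, AF, AG, AJ, BD, BE, BF, BG, DE, DF, DG, DJ, EF, EJ, FJ, GJ
  2-simplices (12): ABE, ABG, ADE, ADF, AFJ, AGJ, BDF, BDG, BEF, DEJ, DGJ, EFJ

Hence C_0 ≅ Z^7, C_1 ≅ Z^18, C_2 ≅ Z^12.

Boundary ∂_1: C_1 → C_0 maps an edge to its endpoints' difference, ∂[p,q] = q − p. For instance
  ∂GJ = J − G.
The resulting 7×18 matrix has rank 6, and its Smith normal form has invariant factors (1,1,1,1,1,1).

∂_2: C_2 → C_1 maps a triangle to the signed sum of its edges. For instance
  ∂BDF = DF − BF + BD,
  ∂AFJ = FJ − AJ + AF.
The resulting 18×12 matrix has rank 12, and its Smith normal form has invariant factors (1,1,1,1,1,1,1,1,1,1,1,2).

From H_k ≅ ker(∂_k) / im(∂_{k+1}) we obtain:

  H_0: rank C_0 − rank ∂_1 = 7 − 6 = 1, and the invariant factors of ∂_1 are all 1, so H_0 ≅ Z.
  H_1: rank ker ∂_1 − rank ∂_2 = (18 − 6) − 12 = 0, and ∂_2 has invariant factor 2 > 1, so H_1 ≅ Z/2.
  H_2: rank ker ∂_2 − rank ∂_3 = (12 − 12) − 0 = 0, and there is no ∂_3, so H_2 ≅ 0.

H_0 = Z,  H_1 = Z/2,  H_2 = 0.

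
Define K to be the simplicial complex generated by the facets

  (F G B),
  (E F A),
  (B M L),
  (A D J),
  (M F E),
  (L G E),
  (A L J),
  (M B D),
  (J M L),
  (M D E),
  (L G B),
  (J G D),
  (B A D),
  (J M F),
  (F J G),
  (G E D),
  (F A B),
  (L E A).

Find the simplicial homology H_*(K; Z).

H_0 ≅ Z,  H_1 ≅ Z^2,  H_2 ≅ Z.

Fix the vertex order A < B < D < E < F < G < J < L < M and write every simplex with vertices in increasing order. Then dim K = 2 and the simplices of K are:

  0-simplices (9): A, B, D, E, F, G, J, L, M
  1-simplices (27): AB, AD, AE, AF, AJ, AL, BD, BF, BG, BL, BM, DE, DG, DJ, DM, EF, EG, EL, EM, FG, FJ, FM, GJ, GL, JL, JM, LM
  2-simplices (18): ABD, ABF, ADJ, AEF, AEL, AJL, BDM, BFG, BGL, BLM, DEG, DEM, DGJ, EFM, EGL, FGJ, FJM, JLM

giving chain groups C_0 ≅ Z^9, C_1 ≅ Z^27, C_2 ≅ Z^18.

Boundary ∂_1: C_1 → C_0 sends each edge [p,q] (with p < q) to q − p.
The 9×27 boundary matrix has rank 8 and Smith normal form diag(1,1,1,1,1,1,1,1).

Boundary ∂_2: C_2 → C_1 acts by ∂[p,q,r] = [q,r] − [p,r] + [p,q]. For instance
  ∂EGL = GL − EL + EG,
  ∂DGJ = GJ − DJ + DG.
The 27×18 boundary matrix has rank 17 and Smith normal form diag(1,1,1,1,1,1,1,1,1,1,1,1,1,1,1,1,1).

From H_k ≅ ker(∂_k) / im(∂_{k+1}) we obtain:

  H_0: rank C_0 − rank ∂_1 = 9 − 8 = 1, and the invariant factors of ∂_1 are all 1, so H_0 ≅ Z.
  H_1: rank ker ∂_1 − rank ∂_2 = (27 − 8) − 17 = 2, and the invariant factors of ∂_2 are all 1, so H_1 ≅ Z^2.
  H_2: rank ker ∂_2 − rank ∂_3 = (18 − 17) − 0 = 1, and there is no ∂_3, so H_2 ≅ Z.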